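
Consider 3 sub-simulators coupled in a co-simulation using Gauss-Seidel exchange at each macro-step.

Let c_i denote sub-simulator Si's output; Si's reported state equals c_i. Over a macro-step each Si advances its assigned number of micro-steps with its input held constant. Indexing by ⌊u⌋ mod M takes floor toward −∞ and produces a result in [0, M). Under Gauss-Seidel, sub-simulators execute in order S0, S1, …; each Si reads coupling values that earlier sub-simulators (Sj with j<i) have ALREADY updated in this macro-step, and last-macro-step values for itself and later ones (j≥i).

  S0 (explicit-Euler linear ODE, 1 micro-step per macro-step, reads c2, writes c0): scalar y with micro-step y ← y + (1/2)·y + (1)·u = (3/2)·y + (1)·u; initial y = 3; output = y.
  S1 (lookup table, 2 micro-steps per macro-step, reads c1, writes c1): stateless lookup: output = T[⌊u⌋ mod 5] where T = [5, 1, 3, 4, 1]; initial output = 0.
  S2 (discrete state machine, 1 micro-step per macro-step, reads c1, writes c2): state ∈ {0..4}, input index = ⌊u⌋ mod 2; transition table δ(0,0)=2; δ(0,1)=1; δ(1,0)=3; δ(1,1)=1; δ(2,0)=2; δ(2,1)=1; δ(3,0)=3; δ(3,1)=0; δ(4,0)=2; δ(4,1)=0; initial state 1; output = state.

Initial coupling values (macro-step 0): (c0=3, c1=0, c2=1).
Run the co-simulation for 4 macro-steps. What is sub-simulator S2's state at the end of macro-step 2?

macro 1: S0 reads c2=1 → after 1×micro: 11/2; S1 reads c1=0 → after 2×micro: 5; S2 reads c1=5 → after 1×micro: 1 ⇒ (c0=11/2, c1=5, c2=1)
macro 2: S0 reads c2=1 → after 1×micro: 37/4; S1 reads c1=5 → after 2×micro: 5; S2 reads c1=5 → after 1×micro: 1 ⇒ (c0=37/4, c1=5, c2=1)
macro 3: S0 reads c2=1 → after 1×micro: 119/8; S1 reads c1=5 → after 2×micro: 5; S2 reads c1=5 → after 1×micro: 1 ⇒ (c0=119/8, c1=5, c2=1)
macro 4: S0 reads c2=1 → after 1×micro: 373/16; S1 reads c1=5 → after 2×micro: 5; S2 reads c1=5 → after 1×micro: 1 ⇒ (c0=373/16, c1=5, c2=1)

S2 state at macro-step 2 = 1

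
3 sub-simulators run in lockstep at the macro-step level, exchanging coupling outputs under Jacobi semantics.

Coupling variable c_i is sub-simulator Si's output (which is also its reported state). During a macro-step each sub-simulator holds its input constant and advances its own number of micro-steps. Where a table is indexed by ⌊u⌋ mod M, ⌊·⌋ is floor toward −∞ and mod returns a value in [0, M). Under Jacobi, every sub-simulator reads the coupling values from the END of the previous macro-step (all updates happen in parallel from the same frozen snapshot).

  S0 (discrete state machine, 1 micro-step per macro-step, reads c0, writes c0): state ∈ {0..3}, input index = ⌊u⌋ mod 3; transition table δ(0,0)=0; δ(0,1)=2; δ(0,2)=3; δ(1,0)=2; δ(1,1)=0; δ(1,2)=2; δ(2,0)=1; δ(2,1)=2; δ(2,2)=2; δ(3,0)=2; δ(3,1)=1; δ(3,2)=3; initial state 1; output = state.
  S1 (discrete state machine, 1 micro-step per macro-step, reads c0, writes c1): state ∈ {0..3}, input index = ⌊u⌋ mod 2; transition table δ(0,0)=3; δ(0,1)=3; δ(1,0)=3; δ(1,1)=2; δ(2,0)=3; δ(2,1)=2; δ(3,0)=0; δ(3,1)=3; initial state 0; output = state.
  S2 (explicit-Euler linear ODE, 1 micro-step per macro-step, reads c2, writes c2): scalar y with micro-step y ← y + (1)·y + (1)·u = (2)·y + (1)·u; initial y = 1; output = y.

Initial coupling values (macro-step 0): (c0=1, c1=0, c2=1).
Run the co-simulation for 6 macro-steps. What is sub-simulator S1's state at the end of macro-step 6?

S1 state at macro-step 6 = 0

macro 1: S0 reads c0=1 → after 1×micro: 0; S1 reads c0=1 → after 1×micro: 3; S2 reads c2=1 → after 1×micro: 3 ⇒ (c0=0, c1=3, c2=3)
macro 2: S0 reads c0=0 → after 1×micro: 0; S1 reads c0=0 → after 1×micro: 0; S2 reads c2=3 → after 1×micro: 9 ⇒ (c0=0, c1=0, c2=9)
macro 3: S0 reads c0=0 → after 1×micro: 0; S1 reads c0=0 → after 1×micro: 3; S2 reads c2=9 → after 1×micro: 27 ⇒ (c0=0, c1=3, c2=27)
macro 4: S0 reads c0=0 → after 1×micro: 0; S1 reads c0=0 → after 1×micro: 0; S2 reads c2=27 → after 1×micro: 81 ⇒ (c0=0, c1=0, c2=81)
macro 5: S0 reads c0=0 → after 1×micro: 0; S1 reads c0=0 → after 1×micro: 3; S2 reads c2=81 → after 1×micro: 243 ⇒ (c0=0, c1=3, c2=243)
macro 6: S0 reads c0=0 → after 1×micro: 0; S1 reads c0=0 → after 1×micro: 0; S2 reads c2=243 → after 1×micro: 729 ⇒ (c0=0, c1=0, c2=729)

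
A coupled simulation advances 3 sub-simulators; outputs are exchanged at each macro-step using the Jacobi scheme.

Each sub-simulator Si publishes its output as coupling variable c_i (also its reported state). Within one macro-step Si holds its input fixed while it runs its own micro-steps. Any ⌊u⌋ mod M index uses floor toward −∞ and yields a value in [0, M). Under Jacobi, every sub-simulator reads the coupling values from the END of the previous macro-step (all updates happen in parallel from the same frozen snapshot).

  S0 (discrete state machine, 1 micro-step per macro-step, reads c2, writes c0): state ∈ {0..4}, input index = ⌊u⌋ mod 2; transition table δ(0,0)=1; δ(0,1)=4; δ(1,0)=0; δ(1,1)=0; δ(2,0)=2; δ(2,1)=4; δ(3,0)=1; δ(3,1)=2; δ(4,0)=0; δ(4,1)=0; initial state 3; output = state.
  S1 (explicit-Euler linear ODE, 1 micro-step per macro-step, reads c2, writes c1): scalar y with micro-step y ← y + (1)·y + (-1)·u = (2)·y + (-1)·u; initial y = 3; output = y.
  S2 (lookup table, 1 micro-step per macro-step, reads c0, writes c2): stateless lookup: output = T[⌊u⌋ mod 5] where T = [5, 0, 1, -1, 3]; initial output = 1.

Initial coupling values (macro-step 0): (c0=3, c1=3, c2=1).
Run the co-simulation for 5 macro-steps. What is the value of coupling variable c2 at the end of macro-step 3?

c2 at macro-step 3 = 3

macro 1: S0 reads c2=1 → after 1×micro: 2; S1 reads c2=1 → after 1×micro: 5; S2 reads c0=3 → after 1×micro: -1 ⇒ (c0=2, c1=5, c2=-1)
macro 2: S0 reads c2=-1 → after 1×micro: 4; S1 reads c2=-1 → after 1×micro: 11; S2 reads c0=2 → after 1×micro: 1 ⇒ (c0=4, c1=11, c2=1)
macro 3: S0 reads c2=1 → after 1×micro: 0; S1 reads c2=1 → after 1×micro: 21; S2 reads c0=4 → after 1×micro: 3 ⇒ (c0=0, c1=21, c2=3)
macro 4: S0 reads c2=3 → after 1×micro: 4; S1 reads c2=3 → after 1×micro: 39; S2 reads c0=0 → after 1×micro: 5 ⇒ (c0=4, c1=39, c2=5)
macro 5: S0 reads c2=5 → after 1×micro: 0; S1 reads c2=5 → after 1×micro: 73; S2 reads c0=4 → after 1×micro: 3 ⇒ (c0=0, c1=73, c2=3)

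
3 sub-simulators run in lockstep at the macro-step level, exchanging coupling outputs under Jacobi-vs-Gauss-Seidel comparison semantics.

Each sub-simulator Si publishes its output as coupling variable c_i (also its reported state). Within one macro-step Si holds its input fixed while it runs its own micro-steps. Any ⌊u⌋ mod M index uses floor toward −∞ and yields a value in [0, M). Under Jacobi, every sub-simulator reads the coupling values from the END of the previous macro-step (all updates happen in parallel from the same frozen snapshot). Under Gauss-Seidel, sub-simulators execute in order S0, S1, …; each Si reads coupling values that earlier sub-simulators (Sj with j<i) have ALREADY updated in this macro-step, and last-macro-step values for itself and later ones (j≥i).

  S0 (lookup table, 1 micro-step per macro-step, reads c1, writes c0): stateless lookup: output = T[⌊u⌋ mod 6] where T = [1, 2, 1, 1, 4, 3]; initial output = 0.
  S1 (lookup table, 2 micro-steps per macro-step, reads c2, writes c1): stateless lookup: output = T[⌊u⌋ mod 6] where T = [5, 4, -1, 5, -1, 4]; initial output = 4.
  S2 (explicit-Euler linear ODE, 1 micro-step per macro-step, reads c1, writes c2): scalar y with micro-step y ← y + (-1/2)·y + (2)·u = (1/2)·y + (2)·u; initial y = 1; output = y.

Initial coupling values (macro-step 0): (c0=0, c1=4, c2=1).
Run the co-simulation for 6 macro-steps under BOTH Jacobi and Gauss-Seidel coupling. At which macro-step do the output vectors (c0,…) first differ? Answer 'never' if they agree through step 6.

first divergence at macro-step: 2

[Jacobi] macro 1: S0 reads c1=4 → after 1×micro: 4; S1 reads c2=1 → after 2×micro: 4; S2 reads c1=4 → after 1×micro: 17/2 ⇒ (c0=4, c1=4, c2=17/2)
[Jacobi] macro 2: S0 reads c1=4 → after 1×micro: 4; S1 reads c2=17/2 → after 2×micro: -1; S2 reads c1=4 → after 1×micro: 49/4 ⇒ (c0=4, c1=-1, c2=49/4)
[Jacobi] macro 3: S0 reads c1=-1 → after 1×micro: 3; S1 reads c2=49/4 → after 2×micro: 5; S2 reads c1=-1 → after 1×micro: 33/8 ⇒ (c0=3, c1=5, c2=33/8)
[Jacobi] macro 4: S0 reads c1=5 → after 1×micro: 3; S1 reads c2=33/8 → after 2×micro: -1; S2 reads c1=5 → after 1×micro: 193/16 ⇒ (c0=3, c1=-1, c2=193/16)
[Jacobi] macro 5: S0 reads c1=-1 → after 1×micro: 3; S1 reads c2=193/16 → after 2×micro: 5; S2 reads c1=-1 → after 1×micro: 129/32 ⇒ (c0=3, c1=5, c2=129/32)
[Jacobi] macro 6: S0 reads c1=5 → after 1×micro: 3; S1 reads c2=129/32 → after 2×micro: -1; S2 reads c1=5 → after 1×micro: 769/64 ⇒ (c0=3, c1=-1, c2=769/64)
[Gauss-Seidel] macro 1: S0 reads c1=4 → after 1×micro: 4; S1 reads c2=1 → after 2×micro: 4; S2 reads c1=4 → after 1×micro: 17/2 ⇒ (c0=4, c1=4, c2=17/2)
[Gauss-Seidel] macro 2: S0 reads c1=4 → after 1×micro: 4; S1 reads c2=17/2 → after 2×micro: -1; S2 reads c1=-1 → after 1×micro: 9/4 ⇒ (c0=4, c1=-1, c2=9/4)
[Gauss-Seidel] macro 3: S0 reads c1=-1 → after 1×micro: 3; S1 reads c2=9/4 → after 2×micro: -1; S2 reads c1=-1 → after 1×micro: -7/8 ⇒ (c0=3, c1=-1, c2=-7/8)
[Gauss-Seidel] macro 4: S0 reads c1=-1 → after 1×micro: 3; S1 reads c2=-7/8 → after 2×micro: 4; S2 reads c1=4 → after 1×micro: 121/16 ⇒ (c0=3, c1=4, c2=121/16)
[Gauss-Seidel] macro 5: S0 reads c1=4 → after 1×micro: 4; S1 reads c2=121/16 → after 2×micro: 4; S2 reads c1=4 → after 1×micro: 377/32 ⇒ (c0=4, c1=4, c2=377/32)
[Gauss-Seidel] macro 6: S0 reads c1=4 → after 1×micro: 4; S1 reads c2=377/32 → after 2×micro: 4; S2 reads c1=4 → after 1×micro: 889/64 ⇒ (c0=4, c1=4, c2=889/64)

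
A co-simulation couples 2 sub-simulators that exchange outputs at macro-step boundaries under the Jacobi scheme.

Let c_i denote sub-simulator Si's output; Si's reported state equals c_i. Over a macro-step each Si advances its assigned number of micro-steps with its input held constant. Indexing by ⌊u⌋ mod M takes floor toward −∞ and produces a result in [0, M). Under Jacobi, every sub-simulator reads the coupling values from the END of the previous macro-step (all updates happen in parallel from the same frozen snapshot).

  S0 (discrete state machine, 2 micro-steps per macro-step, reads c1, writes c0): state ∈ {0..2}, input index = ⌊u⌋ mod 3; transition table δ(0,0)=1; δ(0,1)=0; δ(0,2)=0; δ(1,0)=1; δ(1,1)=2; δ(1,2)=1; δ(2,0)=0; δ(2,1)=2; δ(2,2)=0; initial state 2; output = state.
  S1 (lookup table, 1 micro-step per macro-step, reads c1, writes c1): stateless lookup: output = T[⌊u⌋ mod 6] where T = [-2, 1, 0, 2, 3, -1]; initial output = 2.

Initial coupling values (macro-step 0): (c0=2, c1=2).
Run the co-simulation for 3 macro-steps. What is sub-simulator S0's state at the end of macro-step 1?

macro 1: S0 reads c1=2 → after 2×micro: 0; S1 reads c1=2 → after 1×micro: 0 ⇒ (c0=0, c1=0)
macro 2: S0 reads c1=0 → after 2×micro: 1; S1 reads c1=0 → after 1×micro: -2 ⇒ (c0=1, c1=-2)
macro 3: S0 reads c1=-2 → after 2×micro: 2; S1 reads c1=-2 → after 1×micro: 3 ⇒ (c0=2, c1=3)

S0 state at macro-step 1 = 0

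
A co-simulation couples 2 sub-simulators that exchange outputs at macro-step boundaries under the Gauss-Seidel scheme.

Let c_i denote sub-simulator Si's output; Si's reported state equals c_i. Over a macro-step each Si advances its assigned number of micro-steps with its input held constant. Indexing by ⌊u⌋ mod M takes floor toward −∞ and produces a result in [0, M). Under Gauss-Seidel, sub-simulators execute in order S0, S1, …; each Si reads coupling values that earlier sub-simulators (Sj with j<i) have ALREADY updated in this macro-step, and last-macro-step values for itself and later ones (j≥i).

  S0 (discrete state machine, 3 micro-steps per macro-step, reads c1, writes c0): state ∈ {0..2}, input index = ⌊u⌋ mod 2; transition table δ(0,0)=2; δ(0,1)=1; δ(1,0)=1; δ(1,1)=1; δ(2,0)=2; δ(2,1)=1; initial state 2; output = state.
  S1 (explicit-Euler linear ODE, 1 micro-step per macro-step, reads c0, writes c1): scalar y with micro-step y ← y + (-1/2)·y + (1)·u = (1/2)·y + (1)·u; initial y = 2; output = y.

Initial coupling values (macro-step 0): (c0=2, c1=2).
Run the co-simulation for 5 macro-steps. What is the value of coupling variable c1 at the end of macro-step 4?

macro 1: S0 reads c1=2 → after 3×micro: 2; S1 reads c0=2 → after 1×micro: 3 ⇒ (c0=2, c1=3)
macro 2: S0 reads c1=3 → after 3×micro: 1; S1 reads c0=1 → after 1×micro: 5/2 ⇒ (c0=1, c1=5/2)
macro 3: S0 reads c1=5/2 → after 3×micro: 1; S1 reads c0=1 → after 1×micro: 9/4 ⇒ (c0=1, c1=9/4)
macro 4: S0 reads c1=9/4 → after 3×micro: 1; S1 reads c0=1 → after 1×micro: 17/8 ⇒ (c0=1, c1=17/8)
macro 5: S0 reads c1=17/8 → after 3×micro: 1; S1 reads c0=1 → after 1×micro: 33/16 ⇒ (c0=1, c1=33/16)

c1 at macro-step 4 = 17/8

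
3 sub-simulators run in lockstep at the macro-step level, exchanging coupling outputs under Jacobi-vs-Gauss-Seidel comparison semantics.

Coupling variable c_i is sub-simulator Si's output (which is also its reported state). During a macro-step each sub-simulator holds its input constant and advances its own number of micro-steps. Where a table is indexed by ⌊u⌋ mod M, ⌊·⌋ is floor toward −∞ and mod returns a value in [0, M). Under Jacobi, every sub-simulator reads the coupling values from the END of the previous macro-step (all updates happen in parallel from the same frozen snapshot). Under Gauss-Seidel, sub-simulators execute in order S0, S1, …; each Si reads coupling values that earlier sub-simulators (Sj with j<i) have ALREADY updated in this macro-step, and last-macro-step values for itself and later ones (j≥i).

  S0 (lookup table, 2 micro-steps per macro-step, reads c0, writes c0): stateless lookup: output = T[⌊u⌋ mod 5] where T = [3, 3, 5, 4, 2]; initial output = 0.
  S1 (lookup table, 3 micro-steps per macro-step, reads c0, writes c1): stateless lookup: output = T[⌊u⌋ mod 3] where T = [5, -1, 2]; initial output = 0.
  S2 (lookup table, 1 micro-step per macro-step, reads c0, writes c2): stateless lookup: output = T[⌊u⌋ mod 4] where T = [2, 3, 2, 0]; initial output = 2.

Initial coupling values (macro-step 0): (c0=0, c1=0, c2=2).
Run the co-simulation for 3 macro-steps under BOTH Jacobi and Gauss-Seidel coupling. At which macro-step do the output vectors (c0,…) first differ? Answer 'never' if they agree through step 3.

[Jacobi] macro 1: S0 reads c0=0 → after 2×micro: 3; S1 reads c0=0 → after 3×micro: 5; S2 reads c0=0 → after 1×micro: 2 ⇒ (c0=3, c1=5, c2=2)
[Jacobi] macro 2: S0 reads c0=3 → after 2×micro: 4; S1 reads c0=3 → after 3×micro: 5; S2 reads c0=3 → after 1×micro: 0 ⇒ (c0=4, c1=5, c2=0)
[Jacobi] macro 3: S0 reads c0=4 → after 2×micro: 2; S1 reads c0=4 → after 3×micro: -1; S2 reads c0=4 → after 1×micro: 2 ⇒ (c0=2, c1=-1, c2=2)
[Gauss-Seidel] macro 1: S0 reads c0=0 → after 2×micro: 3; S1 reads c0=3 → after 3×micro: 5; S2 reads c0=3 → after 1×micro: 0 ⇒ (c0=3, c1=5, c2=0)
[Gauss-Seidel] macro 2: S0 reads c0=3 → after 2×micro: 4; S1 reads c0=4 → after 3×micro: -1; S2 reads c0=4 → after 1×micro: 2 ⇒ (c0=4, c1=-1, c2=2)
[Gauss-Seidel] macro 3: S0 reads c0=4 → after 2×micro: 2; S1 reads c0=2 → after 3×micro: 2; S2 reads c0=2 → after 1×micro: 2 ⇒ (c0=2, c1=2, c2=2)

first divergence at macro-step: 1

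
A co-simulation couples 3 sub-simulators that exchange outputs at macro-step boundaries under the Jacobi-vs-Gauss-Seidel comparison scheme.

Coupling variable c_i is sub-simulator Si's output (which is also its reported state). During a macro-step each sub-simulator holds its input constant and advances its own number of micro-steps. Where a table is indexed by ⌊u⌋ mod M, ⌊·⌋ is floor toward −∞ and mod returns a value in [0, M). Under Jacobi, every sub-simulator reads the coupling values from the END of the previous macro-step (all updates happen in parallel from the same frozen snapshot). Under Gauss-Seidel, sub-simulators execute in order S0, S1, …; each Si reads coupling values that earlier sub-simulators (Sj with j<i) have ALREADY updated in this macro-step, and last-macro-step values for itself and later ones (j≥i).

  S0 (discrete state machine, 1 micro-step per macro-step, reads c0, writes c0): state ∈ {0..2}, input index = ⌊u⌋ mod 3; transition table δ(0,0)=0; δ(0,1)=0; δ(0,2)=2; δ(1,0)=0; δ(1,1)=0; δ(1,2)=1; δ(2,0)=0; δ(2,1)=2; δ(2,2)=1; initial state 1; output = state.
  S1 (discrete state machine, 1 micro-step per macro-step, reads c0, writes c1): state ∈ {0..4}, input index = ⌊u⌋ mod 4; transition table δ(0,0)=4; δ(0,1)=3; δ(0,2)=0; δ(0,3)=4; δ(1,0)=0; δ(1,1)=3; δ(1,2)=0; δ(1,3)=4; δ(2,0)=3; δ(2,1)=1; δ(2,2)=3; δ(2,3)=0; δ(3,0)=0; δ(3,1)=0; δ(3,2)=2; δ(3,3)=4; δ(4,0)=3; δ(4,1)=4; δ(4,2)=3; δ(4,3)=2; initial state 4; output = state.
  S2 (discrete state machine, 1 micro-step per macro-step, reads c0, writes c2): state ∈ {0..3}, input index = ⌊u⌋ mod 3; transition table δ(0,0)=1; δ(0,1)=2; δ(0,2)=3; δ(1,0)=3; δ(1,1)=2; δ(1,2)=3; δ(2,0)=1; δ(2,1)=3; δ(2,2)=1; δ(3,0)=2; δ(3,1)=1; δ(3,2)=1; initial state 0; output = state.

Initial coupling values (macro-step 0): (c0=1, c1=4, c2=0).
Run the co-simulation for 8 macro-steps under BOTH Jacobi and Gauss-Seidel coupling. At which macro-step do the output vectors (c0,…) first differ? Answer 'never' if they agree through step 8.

[Jacobi] macro 1: S0 reads c0=1 → after 1×micro: 0; S1 reads c0=1 → after 1×micro: 4; S2 reads c0=1 → after 1×micro: 2 ⇒ (c0=0, c1=4, c2=2)
[Jacobi] macro 2: S0 reads c0=0 → after 1×micro: 0; S1 reads c0=0 → after 1×micro: 3; S2 reads c0=0 → after 1×micro: 1 ⇒ (c0=0, c1=3, c2=1)
[Jacobi] macro 3: S0 reads c0=0 → after 1×micro: 0; S1 reads c0=0 → after 1×micro: 0; S2 reads c0=0 → after 1×micro: 3 ⇒ (c0=0, c1=0, c2=3)
[Jacobi] macro 4: S0 reads c0=0 → after 1×micro: 0; S1 reads c0=0 → after 1×micro: 4; S2 reads c0=0 → after 1×micro: 2 ⇒ (c0=0, c1=4, c2=2)
[Jacobi] macro 5: S0 reads c0=0 → after 1×micro: 0; S1 reads c0=0 → after 1×micro: 3; S2 reads c0=0 → after 1×micro: 1 ⇒ (c0=0, c1=3, c2=1)
[Jacobi] macro 6: S0 reads c0=0 → after 1×micro: 0; S1 reads c0=0 → after 1×micro: 0; S2 reads c0=0 → after 1×micro: 3 ⇒ (c0=0, c1=0, c2=3)
[Jacobi] macro 7: S0 reads c0=0 → after 1×micro: 0; S1 reads c0=0 → after 1×micro: 4; S2 reads c0=0 → after 1×micro: 2 ⇒ (c0=0, c1=4, c2=2)
[Jacobi] macro 8: S0 reads c0=0 → after 1×micro: 0; S1 reads c0=0 → after 1×micro: 3; S2 reads c0=0 → after 1×micro: 1 ⇒ (c0=0, c1=3, c2=1)
[Gauss-Seidel] macro 1: S0 reads c0=1 → after 1×micro: 0; S1 reads c0=0 → after 1×micro: 3; S2 reads c0=0 → after 1×micro: 1 ⇒ (c0=0, c1=3, c2=1)
[Gauss-Seidel] macro 2: S0 reads c0=0 → after 1×micro: 0; S1 reads c0=0 → after 1×micro: 0; S2 reads c0=0 → after 1×micro: 3 ⇒ (c0=0, c1=0, c2=3)
[Gauss-Seidel] macro 3: S0 reads c0=0 → after 1×micro: 0; S1 reads c0=0 → after 1×micro: 4; S2 reads c0=0 → after 1×micro: 2 ⇒ (c0=0, c1=4, c2=2)
[Gauss-Seidel] macro 4: S0 reads c0=0 → after 1×micro: 0; S1 reads c0=0 → after 1×micro: 3; S2 reads c0=0 → after 1×micro: 1 ⇒ (c0=0, c1=3, c2=1)
[Gauss-Seidel] macro 5: S0 reads c0=0 → after 1×micro: 0; S1 reads c0=0 → after 1×micro: 0; S2 reads c0=0 → after 1×micro: 3 ⇒ (c0=0, c1=0, c2=3)
[Gauss-Seidel] macro 6: S0 reads c0=0 → after 1×micro: 0; S1 reads c0=0 → after 1×micro: 4; S2 reads c0=0 → after 1×micro: 2 ⇒ (c0=0, c1=4, c2=2)
[Gauss-Seidel] macro 7: S0 reads c0=0 → after 1×micro: 0; S1 reads c0=0 → after 1×micro: 3; S2 reads c0=0 → after 1×micro: 1 ⇒ (c0=0, c1=3, c2=1)
[Gauss-Seidel] macro 8: S0 reads c0=0 → after 1×micro: 0; S1 reads c0=0 → after 1×micro: 0; S2 reads c0=0 → after 1×micro: 3 ⇒ (c0=0, c1=0, c2=3)

first divergence at macro-step: 1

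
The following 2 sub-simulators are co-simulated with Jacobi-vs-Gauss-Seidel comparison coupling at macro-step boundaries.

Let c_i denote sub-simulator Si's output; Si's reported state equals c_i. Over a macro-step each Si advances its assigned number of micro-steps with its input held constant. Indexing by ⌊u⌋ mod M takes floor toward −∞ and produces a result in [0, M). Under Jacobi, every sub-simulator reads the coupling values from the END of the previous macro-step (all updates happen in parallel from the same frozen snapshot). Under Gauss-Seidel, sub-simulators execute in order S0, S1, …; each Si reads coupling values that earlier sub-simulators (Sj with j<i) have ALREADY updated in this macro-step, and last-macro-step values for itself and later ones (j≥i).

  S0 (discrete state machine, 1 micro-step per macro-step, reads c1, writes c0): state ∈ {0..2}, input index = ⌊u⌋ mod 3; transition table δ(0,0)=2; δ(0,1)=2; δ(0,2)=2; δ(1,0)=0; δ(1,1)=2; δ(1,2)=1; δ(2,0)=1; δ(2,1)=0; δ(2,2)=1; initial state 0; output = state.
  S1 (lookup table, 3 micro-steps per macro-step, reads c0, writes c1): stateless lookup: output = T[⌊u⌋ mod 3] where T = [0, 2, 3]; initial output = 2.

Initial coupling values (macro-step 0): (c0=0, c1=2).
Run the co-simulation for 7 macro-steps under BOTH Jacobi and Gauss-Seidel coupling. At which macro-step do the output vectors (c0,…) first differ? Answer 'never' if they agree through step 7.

[Jacobi] macro 1: S0 reads c1=2 → after 1×micro: 2; S1 reads c0=0 → after 3×micro: 0 ⇒ (c0=2, c1=0)
[Jacobi] macro 2: S0 reads c1=0 → after 1×micro: 1; S1 reads c0=2 → after 3×micro: 3 ⇒ (c0=1, c1=3)
[Jacobi] macro 3: S0 reads c1=3 → after 1×micro: 0; S1 reads c0=1 → after 3×micro: 2 ⇒ (c0=0, c1=2)
[Jacobi] macro 4: S0 reads c1=2 → after 1×micro: 2; S1 reads c0=0 → after 3×micro: 0 ⇒ (c0=2, c1=0)
[Jacobi] macro 5: S0 reads c1=0 → after 1×micro: 1; S1 reads c0=2 → after 3×micro: 3 ⇒ (c0=1, c1=3)
[Jacobi] macro 6: S0 reads c1=3 → after 1×micro: 0; S1 reads c0=1 → after 3×micro: 2 ⇒ (c0=0, c1=2)
[Jacobi] macro 7: S0 reads c1=2 → after 1×micro: 2; S1 reads c0=0 → after 3×micro: 0 ⇒ (c0=2, c1=0)
[Gauss-Seidel] macro 1: S0 reads c1=2 → after 1×micro: 2; S1 reads c0=2 → after 3×micro: 3 ⇒ (c0=2, c1=3)
[Gauss-Seidel] macro 2: S0 reads c1=3 → after 1×micro: 1; S1 reads c0=1 → after 3×micro: 2 ⇒ (c0=1, c1=2)
[Gauss-Seidel] macro 3: S0 reads c1=2 → after 1×micro: 1; S1 reads c0=1 → after 3×micro: 2 ⇒ (c0=1, c1=2)
[Gauss-Seidel] macro 4: S0 reads c1=2 → after 1×micro: 1; S1 reads c0=1 → after 3×micro: 2 ⇒ (c0=1, c1=2)
[Gauss-Seidel] macro 5: S0 reads c1=2 → after 1×micro: 1; S1 reads c0=1 → after 3×micro: 2 ⇒ (c0=1, c1=2)
[Gauss-Seidel] macro 6: S0 reads c1=2 → after 1×micro: 1; S1 reads c0=1 → after 3×micro: 2 ⇒ (c0=1, c1=2)
[Gauss-Seidel] macro 7: S0 reads c1=2 → after 1×micro: 1; S1 reads c0=1 → after 3×micro: 2 ⇒ (c0=1, c1=2)

first divergence at macro-step: 1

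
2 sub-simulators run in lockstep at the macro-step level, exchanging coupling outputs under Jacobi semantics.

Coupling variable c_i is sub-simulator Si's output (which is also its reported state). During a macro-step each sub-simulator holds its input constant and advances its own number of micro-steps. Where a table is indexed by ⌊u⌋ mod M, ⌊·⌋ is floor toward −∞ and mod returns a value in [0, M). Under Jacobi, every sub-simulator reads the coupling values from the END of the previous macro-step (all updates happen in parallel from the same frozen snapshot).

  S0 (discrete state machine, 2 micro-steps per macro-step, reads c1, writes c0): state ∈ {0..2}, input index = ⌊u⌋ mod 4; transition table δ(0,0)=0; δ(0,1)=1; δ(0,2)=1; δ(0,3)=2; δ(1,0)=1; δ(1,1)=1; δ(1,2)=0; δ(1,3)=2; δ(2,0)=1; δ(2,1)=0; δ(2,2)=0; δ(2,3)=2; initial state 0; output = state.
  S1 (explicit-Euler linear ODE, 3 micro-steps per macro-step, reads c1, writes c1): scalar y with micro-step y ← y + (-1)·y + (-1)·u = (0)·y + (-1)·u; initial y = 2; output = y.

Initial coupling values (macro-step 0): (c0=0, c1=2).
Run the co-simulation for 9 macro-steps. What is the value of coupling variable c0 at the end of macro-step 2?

macro 1: S0 reads c1=2 → after 2×micro: 0; S1 reads c1=2 → after 3×micro: -2 ⇒ (c0=0, c1=-2)
macro 2: S0 reads c1=-2 → after 2×micro: 0; S1 reads c1=-2 → after 3×micro: 2 ⇒ (c0=0, c1=2)
macro 3: S0 reads c1=2 → after 2×micro: 0; S1 reads c1=2 → after 3×micro: -2 ⇒ (c0=0, c1=-2)
macro 4: S0 reads c1=-2 → after 2×micro: 0; S1 reads c1=-2 → after 3×micro: 2 ⇒ (c0=0, c1=2)
macro 5: S0 reads c1=2 → after 2×micro: 0; S1 reads c1=2 → after 3×micro: -2 ⇒ (c0=0, c1=-2)
macro 6: S0 reads c1=-2 → after 2×micro: 0; S1 reads c1=-2 → after 3×micro: 2 ⇒ (c0=0, c1=2)
macro 7: S0 reads c1=2 → after 2×micro: 0; S1 reads c1=2 → after 3×micro: -2 ⇒ (c0=0, c1=-2)
macro 8: S0 reads c1=-2 → after 2×micro: 0; S1 reads c1=-2 → after 3×micro: 2 ⇒ (c0=0, c1=2)
macro 9: S0 reads c1=2 → after 2×micro: 0; S1 reads c1=2 → after 3×micro: -2 ⇒ (c0=0, c1=-2)

c0 at macro-step 2 = 0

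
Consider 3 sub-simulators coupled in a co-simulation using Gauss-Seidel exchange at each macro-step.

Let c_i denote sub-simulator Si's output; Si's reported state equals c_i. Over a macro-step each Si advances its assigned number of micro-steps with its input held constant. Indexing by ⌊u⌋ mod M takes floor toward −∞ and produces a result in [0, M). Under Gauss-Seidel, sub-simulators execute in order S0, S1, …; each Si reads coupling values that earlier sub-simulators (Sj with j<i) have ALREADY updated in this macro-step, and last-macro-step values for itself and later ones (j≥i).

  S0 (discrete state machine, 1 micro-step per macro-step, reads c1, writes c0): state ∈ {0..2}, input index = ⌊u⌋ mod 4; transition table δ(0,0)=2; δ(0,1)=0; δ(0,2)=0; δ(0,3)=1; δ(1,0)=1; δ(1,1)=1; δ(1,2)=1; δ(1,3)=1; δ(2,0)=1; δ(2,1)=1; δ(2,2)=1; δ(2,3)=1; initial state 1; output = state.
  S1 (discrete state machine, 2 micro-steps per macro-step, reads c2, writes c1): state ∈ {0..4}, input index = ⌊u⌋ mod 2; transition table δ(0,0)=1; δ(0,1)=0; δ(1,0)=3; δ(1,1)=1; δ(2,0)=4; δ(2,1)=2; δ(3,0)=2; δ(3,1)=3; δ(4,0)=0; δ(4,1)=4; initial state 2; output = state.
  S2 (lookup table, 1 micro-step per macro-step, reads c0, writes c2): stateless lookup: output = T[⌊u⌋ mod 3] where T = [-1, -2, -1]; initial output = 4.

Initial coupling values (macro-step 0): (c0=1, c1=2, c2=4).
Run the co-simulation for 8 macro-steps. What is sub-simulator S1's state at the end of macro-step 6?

macro 1: S0 reads c1=2 → after 1×micro: 1; S1 reads c2=4 → after 2×micro: 0; S2 reads c0=1 → after 1×micro: -2 ⇒ (c0=1, c1=0, c2=-2)
macro 2: S0 reads c1=0 → after 1×micro: 1; S1 reads c2=-2 → after 2×micro: 3; S2 reads c0=1 → after 1×micro: -2 ⇒ (c0=1, c1=3, c2=-2)
macro 3: S0 reads c1=3 → after 1×micro: 1; S1 reads c2=-2 → after 2×micro: 4; S2 reads c0=1 → after 1×micro: -2 ⇒ (c0=1, c1=4, c2=-2)
macro 4: S0 reads c1=4 → after 1×micro: 1; S1 reads c2=-2 → after 2×micro: 1; S2 reads c0=1 → after 1×micro: -2 ⇒ (c0=1, c1=1, c2=-2)
macro 5: S0 reads c1=1 → after 1×micro: 1; S1 reads c2=-2 → after 2×micro: 2; S2 reads c0=1 → after 1×micro: -2 ⇒ (c0=1, c1=2, c2=-2)
macro 6: S0 reads c1=2 → after 1×micro: 1; S1 reads c2=-2 → after 2×micro: 0; S2 reads c0=1 → after 1×micro: -2 ⇒ (c0=1, c1=0, c2=-2)
macro 7: S0 reads c1=0 → after 1×micro: 1; S1 reads c2=-2 → after 2×micro: 3; S2 reads c0=1 → after 1×micro: -2 ⇒ (c0=1, c1=3, c2=-2)
macro 8: S0 reads c1=3 → after 1×micro: 1; S1 reads c2=-2 → after 2×micro: 4; S2 reads c0=1 → after 1×micro: -2 ⇒ (c0=1, c1=4, c2=-2)

S1 state at macro-step 6 = 0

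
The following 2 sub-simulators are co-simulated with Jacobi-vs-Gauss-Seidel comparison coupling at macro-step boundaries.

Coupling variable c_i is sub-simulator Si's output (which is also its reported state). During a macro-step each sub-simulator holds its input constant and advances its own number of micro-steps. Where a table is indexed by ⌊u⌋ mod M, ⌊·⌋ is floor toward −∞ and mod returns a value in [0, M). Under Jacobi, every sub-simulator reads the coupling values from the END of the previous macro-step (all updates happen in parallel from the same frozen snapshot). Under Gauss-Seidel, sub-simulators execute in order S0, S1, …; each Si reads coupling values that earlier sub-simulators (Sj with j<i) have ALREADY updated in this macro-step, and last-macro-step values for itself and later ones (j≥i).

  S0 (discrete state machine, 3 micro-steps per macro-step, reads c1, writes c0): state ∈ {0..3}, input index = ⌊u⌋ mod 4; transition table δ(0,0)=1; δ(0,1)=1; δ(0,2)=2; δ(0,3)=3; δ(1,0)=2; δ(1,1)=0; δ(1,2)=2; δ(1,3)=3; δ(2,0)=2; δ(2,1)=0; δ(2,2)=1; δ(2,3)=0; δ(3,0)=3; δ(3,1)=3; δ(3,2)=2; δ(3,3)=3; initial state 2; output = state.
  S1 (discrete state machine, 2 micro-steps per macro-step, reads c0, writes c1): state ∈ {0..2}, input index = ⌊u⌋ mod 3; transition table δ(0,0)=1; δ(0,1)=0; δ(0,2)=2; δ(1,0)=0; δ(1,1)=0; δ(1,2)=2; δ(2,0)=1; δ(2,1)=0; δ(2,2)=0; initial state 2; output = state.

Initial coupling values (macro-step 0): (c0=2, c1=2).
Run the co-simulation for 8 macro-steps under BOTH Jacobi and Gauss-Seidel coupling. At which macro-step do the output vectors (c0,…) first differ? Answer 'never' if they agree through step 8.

[Jacobi] macro 1: S0 reads c1=2 → after 3×micro: 1; S1 reads c0=2 → after 2×micro: 2 ⇒ (c0=1, c1=2)
[Jacobi] macro 2: S0 reads c1=2 → after 3×micro: 2; S1 reads c0=1 → after 2×micro: 0 ⇒ (c0=2, c1=0)
[Jacobi] macro 3: S0 reads c1=0 → after 3×micro: 2; S1 reads c0=2 → after 2×micro: 0 ⇒ (c0=2, c1=0)
[Jacobi] macro 4: S0 reads c1=0 → after 3×micro: 2; S1 reads c0=2 → after 2×micro: 0 ⇒ (c0=2, c1=0)
[Jacobi] macro 5: S0 reads c1=0 → after 3×micro: 2; S1 reads c0=2 → after 2×micro: 0 ⇒ (c0=2, c1=0)
[Jacobi] macro 6: S0 reads c1=0 → after 3×micro: 2; S1 reads c0=2 → after 2×micro: 0 ⇒ (c0=2, c1=0)
[Jacobi] macro 7: S0 reads c1=0 → after 3×micro: 2; S1 reads c0=2 → after 2×micro: 0 ⇒ (c0=2, c1=0)
[Jacobi] macro 8: S0 reads c1=0 → after 3×micro: 2; S1 reads c0=2 → after 2×micro: 0 ⇒ (c0=2, c1=0)
[Gauss-Seidel] macro 1: S0 reads c1=2 → after 3×micro: 1; S1 reads c0=1 → after 2×micro: 0 ⇒ (c0=1, c1=0)
[Gauss-Seidel] macro 2: S0 reads c1=0 → after 3×micro: 2; S1 reads c0=2 → after 2×micro: 0 ⇒ (c0=2, c1=0)
[Gauss-Seidel] macro 3: S0 reads c1=0 → after 3×micro: 2; S1 reads c0=2 → after 2×micro: 0 ⇒ (c0=2, c1=0)
[Gauss-Seidel] macro 4: S0 reads c1=0 → after 3×micro: 2; S1 reads c0=2 → after 2×micro: 0 ⇒ (c0=2, c1=0)
[Gauss-Seidel] macro 5: S0 reads c1=0 → after 3×micro: 2; S1 reads c0=2 → after 2×micro: 0 ⇒ (c0=2, c1=0)
[Gauss-Seidel] macro 6: S0 reads c1=0 → after 3×micro: 2; S1 reads c0=2 → after 2×micro: 0 ⇒ (c0=2, c1=0)
[Gauss-Seidel] macro 7: S0 reads c1=0 → after 3×micro: 2; S1 reads c0=2 → after 2×micro: 0 ⇒ (c0=2, c1=0)
[Gauss-Seidel] macro 8: S0 reads c1=0 → after 3×micro: 2; S1 reads c0=2 → after 2×micro: 0 ⇒ (c0=2, c1=0)

first divergence at macro-step: 1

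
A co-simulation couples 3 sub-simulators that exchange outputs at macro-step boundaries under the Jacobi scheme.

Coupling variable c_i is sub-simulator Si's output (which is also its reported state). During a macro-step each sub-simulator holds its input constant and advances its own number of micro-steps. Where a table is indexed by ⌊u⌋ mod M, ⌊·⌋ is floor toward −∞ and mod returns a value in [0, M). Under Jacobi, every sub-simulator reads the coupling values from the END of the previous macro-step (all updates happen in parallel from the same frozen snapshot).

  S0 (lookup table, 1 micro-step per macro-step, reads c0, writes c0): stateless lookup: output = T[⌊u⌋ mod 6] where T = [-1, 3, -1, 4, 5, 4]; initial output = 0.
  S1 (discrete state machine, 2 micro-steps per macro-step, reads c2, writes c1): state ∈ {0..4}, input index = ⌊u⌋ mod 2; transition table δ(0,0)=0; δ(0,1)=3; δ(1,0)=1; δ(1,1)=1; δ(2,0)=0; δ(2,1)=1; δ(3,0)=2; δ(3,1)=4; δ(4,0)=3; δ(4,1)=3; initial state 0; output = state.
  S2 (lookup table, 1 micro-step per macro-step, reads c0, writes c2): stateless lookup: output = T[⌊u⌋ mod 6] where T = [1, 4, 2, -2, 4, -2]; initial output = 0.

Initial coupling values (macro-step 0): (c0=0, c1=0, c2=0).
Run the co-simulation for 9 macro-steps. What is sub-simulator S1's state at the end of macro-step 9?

S1 state at macro-step 9 = 0

macro 1: S0 reads c0=0 → after 1×micro: -1; S1 reads c2=0 → after 2×micro: 0; S2 reads c0=0 → after 1×micro: 1 ⇒ (c0=-1, c1=0, c2=1)
macro 2: S0 reads c0=-1 → after 1×micro: 4; S1 reads c2=1 → after 2×micro: 4; S2 reads c0=-1 → after 1×micro: -2 ⇒ (c0=4, c1=4, c2=-2)
macro 3: S0 reads c0=4 → after 1×micro: 5; S1 reads c2=-2 → after 2×micro: 2; S2 reads c0=4 → after 1×micro: 4 ⇒ (c0=5, c1=2, c2=4)
macro 4: S0 reads c0=5 → after 1×micro: 4; S1 reads c2=4 → after 2×micro: 0; S2 reads c0=5 → after 1×micro: -2 ⇒ (c0=4, c1=0, c2=-2)
macro 5: S0 reads c0=4 → after 1×micro: 5; S1 reads c2=-2 → after 2×micro: 0; S2 reads c0=4 → after 1×micro: 4 ⇒ (c0=5, c1=0, c2=4)
macro 6: S0 reads c0=5 → after 1×micro: 4; S1 reads c2=4 → after 2×micro: 0; S2 reads c0=5 → after 1×micro: -2 ⇒ (c0=4, c1=0, c2=-2)
macro 7: S0 reads c0=4 → after 1×micro: 5; S1 reads c2=-2 → after 2×micro: 0; S2 reads c0=4 → after 1×micro: 4 ⇒ (c0=5, c1=0, c2=4)
macro 8: S0 reads c0=5 → after 1×micro: 4; S1 reads c2=4 → after 2×micro: 0; S2 reads c0=5 → after 1×micro: -2 ⇒ (c0=4, c1=0, c2=-2)
macro 9: S0 reads c0=4 → after 1×micro: 5; S1 reads c2=-2 → after 2×micro: 0; S2 reads c0=4 → after 1×micro: 4 ⇒ (c0=5, c1=0, c2=4)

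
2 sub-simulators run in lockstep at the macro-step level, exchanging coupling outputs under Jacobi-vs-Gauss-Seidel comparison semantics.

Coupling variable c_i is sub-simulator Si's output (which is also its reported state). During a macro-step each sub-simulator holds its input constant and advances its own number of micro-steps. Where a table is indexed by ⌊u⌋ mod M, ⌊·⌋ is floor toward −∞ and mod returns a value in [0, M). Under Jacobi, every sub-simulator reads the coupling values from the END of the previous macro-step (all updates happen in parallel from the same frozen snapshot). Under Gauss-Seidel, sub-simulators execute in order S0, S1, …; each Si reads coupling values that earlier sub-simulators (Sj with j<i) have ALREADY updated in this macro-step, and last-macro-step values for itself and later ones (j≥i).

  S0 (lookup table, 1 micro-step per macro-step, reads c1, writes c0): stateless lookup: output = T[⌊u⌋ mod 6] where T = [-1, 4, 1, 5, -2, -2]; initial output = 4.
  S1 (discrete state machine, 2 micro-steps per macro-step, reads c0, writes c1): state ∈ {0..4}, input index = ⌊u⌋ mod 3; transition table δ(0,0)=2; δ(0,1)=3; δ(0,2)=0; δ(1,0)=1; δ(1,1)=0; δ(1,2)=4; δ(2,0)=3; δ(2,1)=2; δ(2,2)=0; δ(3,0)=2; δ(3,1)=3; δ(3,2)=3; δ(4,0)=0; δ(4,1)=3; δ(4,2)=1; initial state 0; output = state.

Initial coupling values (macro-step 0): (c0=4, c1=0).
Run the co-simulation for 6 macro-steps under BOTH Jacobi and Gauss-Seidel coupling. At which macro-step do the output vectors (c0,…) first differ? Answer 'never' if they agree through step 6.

first divergence at macro-step: 1

[Jacobi] macro 1: S0 reads c1=0 → after 1×micro: -1; S1 reads c0=4 → after 2×micro: 3 ⇒ (c0=-1, c1=3)
[Jacobi] macro 2: S0 reads c1=3 → after 1×micro: 5; S1 reads c0=-1 → after 2×micro: 3 ⇒ (c0=5, c1=3)
[Jacobi] macro 3: S0 reads c1=3 → after 1×micro: 5; S1 reads c0=5 → after 2×micro: 3 ⇒ (c0=5, c1=3)
[Jacobi] macro 4: S0 reads c1=3 → after 1×micro: 5; S1 reads c0=5 → after 2×micro: 3 ⇒ (c0=5, c1=3)
[Jacobi] macro 5: S0 reads c1=3 → after 1×micro: 5; S1 reads c0=5 → after 2×micro: 3 ⇒ (c0=5, c1=3)
[Jacobi] macro 6: S0 reads c1=3 → after 1×micro: 5; S1 reads c0=5 → after 2×micro: 3 ⇒ (c0=5, c1=3)
[Gauss-Seidel] macro 1: S0 reads c1=0 → after 1×micro: -1; S1 reads c0=-1 → after 2×micro: 0 ⇒ (c0=-1, c1=0)
[Gauss-Seidel] macro 2: S0 reads c1=0 → after 1×micro: -1; S1 reads c0=-1 → after 2×micro: 0 ⇒ (c0=-1, c1=0)
[Gauss-Seidel] macro 3: S0 reads c1=0 → after 1×micro: -1; S1 reads c0=-1 → after 2×micro: 0 ⇒ (c0=-1, c1=0)
[Gauss-Seidel] macro 4: S0 reads c1=0 → after 1×micro: -1; S1 reads c0=-1 → after 2×micro: 0 ⇒ (c0=-1, c1=0)
[Gauss-Seidel] macro 5: S0 reads c1=0 → after 1×micro: -1; S1 reads c0=-1 → after 2×micro: 0 ⇒ (c0=-1, c1=0)
[Gauss-Seidel] macro 6: S0 reads c1=0 → after 1×micro: -1; S1 reads c0=-1 → after 2×micro: 0 ⇒ (c0=-1, c1=0)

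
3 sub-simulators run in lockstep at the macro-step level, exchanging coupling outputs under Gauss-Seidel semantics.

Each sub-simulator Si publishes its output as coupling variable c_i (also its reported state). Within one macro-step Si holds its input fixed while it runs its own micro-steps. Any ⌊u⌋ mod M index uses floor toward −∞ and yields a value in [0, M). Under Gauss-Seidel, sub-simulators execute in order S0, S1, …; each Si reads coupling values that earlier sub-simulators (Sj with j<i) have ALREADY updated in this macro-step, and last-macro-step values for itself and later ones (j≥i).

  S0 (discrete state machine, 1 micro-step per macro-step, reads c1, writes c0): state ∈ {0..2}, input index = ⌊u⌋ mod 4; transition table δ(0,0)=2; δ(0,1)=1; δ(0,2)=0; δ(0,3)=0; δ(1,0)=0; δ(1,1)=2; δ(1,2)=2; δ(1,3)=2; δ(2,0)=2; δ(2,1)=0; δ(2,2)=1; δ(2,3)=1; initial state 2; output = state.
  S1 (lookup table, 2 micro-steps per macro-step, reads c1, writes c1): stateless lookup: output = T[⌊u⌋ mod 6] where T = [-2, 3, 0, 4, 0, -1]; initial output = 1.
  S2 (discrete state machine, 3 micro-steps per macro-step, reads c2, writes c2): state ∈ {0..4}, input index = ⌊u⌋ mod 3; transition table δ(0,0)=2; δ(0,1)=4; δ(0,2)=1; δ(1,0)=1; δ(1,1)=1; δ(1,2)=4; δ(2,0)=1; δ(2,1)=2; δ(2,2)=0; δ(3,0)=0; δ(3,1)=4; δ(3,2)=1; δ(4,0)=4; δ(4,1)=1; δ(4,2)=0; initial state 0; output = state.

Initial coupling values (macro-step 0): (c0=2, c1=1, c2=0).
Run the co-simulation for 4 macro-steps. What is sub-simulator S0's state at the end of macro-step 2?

macro 1: S0 reads c1=1 → after 1×micro: 0; S1 reads c1=1 → after 2×micro: 3; S2 reads c2=0 → after 3×micro: 1 ⇒ (c0=0, c1=3, c2=1)
macro 2: S0 reads c1=3 → after 1×micro: 0; S1 reads c1=3 → after 2×micro: 4; S2 reads c2=1 → after 3×micro: 1 ⇒ (c0=0, c1=4, c2=1)
macro 3: S0 reads c1=4 → after 1×micro: 2; S1 reads c1=4 → after 2×micro: 0; S2 reads c2=1 → after 3×micro: 1 ⇒ (c0=2, c1=0, c2=1)
macro 4: S0 reads c1=0 → after 1×micro: 2; S1 reads c1=0 → after 2×micro: -2; S2 reads c2=1 → after 3×micro: 1 ⇒ (c0=2, c1=-2, c2=1)

S0 state at macro-step 2 = 0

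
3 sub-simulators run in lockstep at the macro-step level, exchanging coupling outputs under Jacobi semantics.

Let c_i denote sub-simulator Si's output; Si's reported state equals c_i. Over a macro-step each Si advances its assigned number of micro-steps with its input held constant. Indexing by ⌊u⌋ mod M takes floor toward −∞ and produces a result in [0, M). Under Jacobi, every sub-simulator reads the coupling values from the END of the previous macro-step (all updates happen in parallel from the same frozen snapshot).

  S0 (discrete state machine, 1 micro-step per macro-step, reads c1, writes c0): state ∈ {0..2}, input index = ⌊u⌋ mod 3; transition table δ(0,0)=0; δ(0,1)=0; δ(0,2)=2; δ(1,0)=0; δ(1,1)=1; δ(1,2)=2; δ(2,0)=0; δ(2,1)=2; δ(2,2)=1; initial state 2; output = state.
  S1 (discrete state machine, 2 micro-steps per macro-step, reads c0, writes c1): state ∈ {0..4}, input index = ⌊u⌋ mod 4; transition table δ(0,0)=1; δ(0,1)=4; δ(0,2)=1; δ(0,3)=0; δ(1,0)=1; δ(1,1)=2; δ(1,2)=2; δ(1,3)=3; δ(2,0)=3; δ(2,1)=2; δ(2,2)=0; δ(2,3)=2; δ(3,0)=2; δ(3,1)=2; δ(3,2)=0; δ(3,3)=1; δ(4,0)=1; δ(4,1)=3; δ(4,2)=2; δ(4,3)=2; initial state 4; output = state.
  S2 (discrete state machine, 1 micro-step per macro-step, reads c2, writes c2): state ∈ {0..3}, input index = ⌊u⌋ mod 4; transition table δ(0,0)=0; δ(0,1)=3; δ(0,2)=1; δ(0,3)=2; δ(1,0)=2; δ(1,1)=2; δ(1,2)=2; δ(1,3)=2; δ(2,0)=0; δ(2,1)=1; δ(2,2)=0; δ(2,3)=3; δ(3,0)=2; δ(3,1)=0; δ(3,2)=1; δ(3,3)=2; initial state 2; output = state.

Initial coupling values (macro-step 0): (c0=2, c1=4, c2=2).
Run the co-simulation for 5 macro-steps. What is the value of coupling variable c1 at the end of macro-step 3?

macro 1: S0 reads c1=4 → after 1×micro: 2; S1 reads c0=2 → after 2×micro: 0; S2 reads c2=2 → after 1×micro: 0 ⇒ (c0=2, c1=0, c2=0)
macro 2: S0 reads c1=0 → after 1×micro: 0; S1 reads c0=2 → after 2×micro: 2; S2 reads c2=0 → after 1×micro: 0 ⇒ (c0=0, c1=2, c2=0)
macro 3: S0 reads c1=2 → after 1×micro: 2; S1 reads c0=0 → after 2×micro: 2; S2 reads c2=0 → after 1×micro: 0 ⇒ (c0=2, c1=2, c2=0)
macro 4: S0 reads c1=2 → after 1×micro: 1; S1 reads c0=2 → after 2×micro: 1; S2 reads c2=0 → after 1×micro: 0 ⇒ (c0=1, c1=1, c2=0)
macro 5: S0 reads c1=1 → after 1×micro: 1; S1 reads c0=1 → after 2×micro: 2; S2 reads c2=0 → after 1×micro: 0 ⇒ (c0=1, c1=2, c2=0)

c1 at macro-step 3 = 2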